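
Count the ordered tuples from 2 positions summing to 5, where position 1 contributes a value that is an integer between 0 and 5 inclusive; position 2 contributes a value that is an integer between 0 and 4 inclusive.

5

The generating function for the choices is (1 + t + t^2 + t^3 + t^4 + t^5)·(1 + t + t^2 + t^3 + t^4); the count is [t^5].
(1 + t + t^2 + t^3 + t^4 + t^5) has coefficients 1,1,1,1,1,1 for degrees 0…5.
(1 + t + t^2 + t^3 + t^4) has coefficients 1,1,1,1,1,0 for degrees 0…5.
[t^5] = 1·0 + 1·1 + 1·1 + 1·1 + 1·1 + 1·1 = 5.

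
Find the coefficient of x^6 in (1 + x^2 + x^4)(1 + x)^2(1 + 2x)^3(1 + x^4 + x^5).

(1 + x^2 + x^4) has coefficients 1,0,1,0,1 for degrees 0…4.
(1 + x)^2 has coefficients 1,2,1,0,0,0,0 for degrees 0…6.
Multiplying by (1 + 2x)^3 gives running coefficients 1,8,25,38,28,8,0 for degrees 0…6.
Finally multiplying by (1 + x^4 + x^5), the product of all factors after the first has coefficients 1,8,25,38,29,17,33 for degrees 0…6.
[x^6] = 1·33 + 1·29 + 1·25 = 87.

87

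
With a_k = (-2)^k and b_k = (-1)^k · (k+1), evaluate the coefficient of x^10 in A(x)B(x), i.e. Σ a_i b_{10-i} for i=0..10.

Write out a_i and b_{10-i} for i = 0,…,10 and sum the products.
Σ = 1·11 − 2·(-10) + 4·9 − 8·(-8) + 16·7 − 32·(-6) + 64·5 − 128·(-4) + 256·3 − 512·(-2) + 1024·1 = 4083.

4083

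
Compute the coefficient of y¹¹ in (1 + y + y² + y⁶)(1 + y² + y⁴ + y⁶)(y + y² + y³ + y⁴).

4

(1 + y + y² + y⁶) has coefficients 1,1,1,0,0,0,1 for degrees 0…6.
(1 + y² + y⁴ + y⁶) has coefficients 1,0,1,0,1,0,1,0,0,0,0,0 for degrees 0…11.
Finally multiplying by (y + y² + y³ + y⁴), the product of all factors after the first has coefficients 0,1,1,2,2,2,2,2,2,1,1,0 for degrees 0…11.
[y¹¹] = 1·0 + 1·1 + 1·1 + 1·2 = 4.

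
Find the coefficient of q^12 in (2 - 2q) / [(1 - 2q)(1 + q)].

Partial fractions give a closed form: a_n = (2/3)·2^n + (4/3)·(-1)^n.
At n = 12: a_12 = 2732.

2732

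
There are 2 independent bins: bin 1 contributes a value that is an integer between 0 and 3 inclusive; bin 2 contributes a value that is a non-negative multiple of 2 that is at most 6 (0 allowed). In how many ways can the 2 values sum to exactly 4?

2

The generating function for the choices is (1 + x + x² + x³)·(1 + x² + x⁴ + x⁶); the count is [x⁴].
(1 + x + x² + x³) has coefficients 1,1,1,1 for degrees 0…3.
(1 + x² + x⁴ + x⁶) has coefficients 1,0,1,0,1 for degrees 0…4.
[x⁴] = 1·1 + 1·0 + 1·1 + 1·0 = 2.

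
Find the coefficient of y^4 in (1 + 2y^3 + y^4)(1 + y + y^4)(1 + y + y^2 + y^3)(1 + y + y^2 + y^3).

(1 + 2y^3 + y^4) has coefficients 1,0,0,2,1 for degrees 0…4.
(1 + y + y^4) has coefficients 1,1,0,0,1 for degrees 0…4.
Multiplying by (1 + y + y^2 + y^3) gives running coefficients 1,2,2,2,2 for degrees 0…4.
Finally multiplying by (1 + y + y^2 + y^3), the product of all factors after the first has coefficients 1,3,5,7,8 for degrees 0…4.
[y^4] = 1·8 + 2·3 + 1·1 = 15.

15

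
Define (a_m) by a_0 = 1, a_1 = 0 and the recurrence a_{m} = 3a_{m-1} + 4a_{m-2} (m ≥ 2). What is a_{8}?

The ordinary generating function has denominator 1 - 3y - 4y^2.
Iterating the recurrence: a_0,…,a_{8} = 1, 0, 4, 12, 52, 204, 820, 3276, 13108.

13108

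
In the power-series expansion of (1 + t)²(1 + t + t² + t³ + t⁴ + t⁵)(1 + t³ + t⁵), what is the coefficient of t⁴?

(1 + t)² has coefficients 1,2,1 for degrees 0…2.
(1 + t + t² + t³ + t⁴ + t⁵) has coefficients 1,1,1,1,1 for degrees 0…4.
Finally multiplying by (1 + t³ + t⁵), the product of all factors after the first has coefficients 1,1,1,2,2 for degrees 0…4.
[t⁴] = 1·2 + 2·2 + 1·1 = 7.

7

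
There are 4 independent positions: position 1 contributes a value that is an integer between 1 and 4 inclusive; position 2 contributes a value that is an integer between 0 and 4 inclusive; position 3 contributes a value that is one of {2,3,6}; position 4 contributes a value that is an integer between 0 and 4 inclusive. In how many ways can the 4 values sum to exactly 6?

16

The generating function for the choices is (t + t^2 + t^3 + t^4)·(1 + t + t^2 + t^3 + t^4)·(t^2 + t^3 + t^6)·(1 + t + t^2 + t^3 + t^4); the count is [t^6].
(t + t^2 + t^3 + t^4) has coefficients 0,1,1,1,1 for degrees 0…4.
(1 + t + t^2 + t^3 + t^4) has coefficients 1,1,1,1,1,0,0 for degrees 0…6.
Multiplying by (t^2 + t^3 + t^6) gives running coefficients 0,0,1,2,2,2,3 for degrees 0…6.
Finally multiplying by (1 + t + t^2 + t^3 + t^4), the product of all factors after the first has coefficients 0,0,1,3,5,7,10 for degrees 0…6.
[t^6] = 1·7 + 1·5 + 1·3 + 1·1 = 16.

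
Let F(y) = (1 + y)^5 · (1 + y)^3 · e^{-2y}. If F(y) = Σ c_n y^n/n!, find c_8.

The EGF product rule gives c_8 = Σ_{k_1+k_2+k_3=8} C(8; k_1,k_2,k_3) · ∏ g_i(k_i), where (1+y)^5 gives the falling factorial (5)_k; (1+y)^3 gives the falling factorial (3)_k; e^{-2y} gives (-2)^k.
g_1(k) for k = 0…8: 1, 5, 20, 60, 120, 120, 0, 0, 0.
g_2(k) for k = 0…8: 1, 3, 6, 6, 0, 0, 0, 0, 0.
g_3(k) for k = 0…8: 1, -2, 4, -8, 16, -32, 64, -128, 256.
First combine the last two factors: h(k) = Σ_j C(k,j)·g_2(j)·g_3(k−j) for k = 0…8: 1, 1, -2, -2, 16, -32, -32, 544, -2816.
c_8 = Σ_k C(8,k)·g_1(k)·h(8−k) = 1·1·(-2816) + 8·5·544 + 28·20·(-32) + 56·60·(-32) + 70·120·16 + 56·120·(-2) = −2816 + 21760 − 17920 − 107520 + 134400 − 13440 = 14464.

14464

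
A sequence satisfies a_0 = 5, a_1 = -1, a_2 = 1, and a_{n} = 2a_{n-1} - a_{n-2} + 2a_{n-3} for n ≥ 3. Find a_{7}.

157

The ordinary generating function has denominator 1 - 2x + x^2 - 2x^3.
Iterating the recurrence: a_0,…,a_{7} = 5, -1, 1, 13, 23, 35, 73, 157.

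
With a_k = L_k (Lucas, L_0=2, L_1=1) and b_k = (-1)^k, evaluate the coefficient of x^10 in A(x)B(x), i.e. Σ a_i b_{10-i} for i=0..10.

79

This is [x^10] in the product of the two ordinary generating functions.
Σ = 2·1 + 1·(-1) + 3·1 + 4·(-1) + 7·1 + 11·(-1) + 18·1 + 29·(-1) + 47·1 + 76·(-1) + 123·1 = 79.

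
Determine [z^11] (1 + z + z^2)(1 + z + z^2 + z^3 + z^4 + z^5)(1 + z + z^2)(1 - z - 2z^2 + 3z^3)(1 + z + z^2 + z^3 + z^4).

43

(1 + z + z^2) has coefficients 1,1,1 for degrees 0…2.
(1 + z + z^2 + z^3 + z^4 + z^5) has coefficients 1,1,1,1,1,1,0,0,0,0,0,0 for degrees 0…11.
Multiplying by (1 + z + z^2) gives running coefficients 1,2,3,3,3,3,2,1,0,0,0,0 for degrees 0…11.
Multiplying by (1 - z - 2z^2 + 3z^3) gives running coefficients 1,1,-1,-1,0,3,2,2,4,4,3,0 for degrees 0…11.
Finally multiplying by (1 + z + z^2 + z^3 + z^4), the product of all factors after the first has coefficients 1,2,1,0,0,2,3,6,11,15,15,13 for degrees 0…11.
[z^11] = 1·13 + 1·15 + 1·15 = 43.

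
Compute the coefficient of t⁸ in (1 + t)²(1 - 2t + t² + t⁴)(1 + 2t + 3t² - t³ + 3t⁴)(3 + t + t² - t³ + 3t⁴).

(1 + t)² has coefficients 1,2,1 for degrees 0…2.
(1 - 2t + t² + t⁴) has coefficients 1,-2,1,0,1,0,0,0,0 for degrees 0…8.
Multiplying by (1 + 2t + 3t² - t³ + 3t⁴) gives running coefficients 1,0,0,-5,9,-5,6,-1,3 for degrees 0…8.
Finally multiplying by (3 + t + t² - t³ + 3t⁴), the product of all factors after the first has coefficients 3,1,1,-16,25,-11,27,-26,46 for degrees 0…8.
[t⁸] = 1·46 + 2·(-26) + 1·27 = 21.

21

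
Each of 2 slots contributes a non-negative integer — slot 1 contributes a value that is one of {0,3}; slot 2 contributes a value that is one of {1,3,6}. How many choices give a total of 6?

2

The generating function for the choices is (1 + x³)·(x + x³ + x⁶); the count is [x⁶].
(1 + x³) has coefficients 1,0,0,1 for degrees 0…3.
(x + x³ + x⁶) has coefficients 0,1,0,1,0,0,1 for degrees 0…6.
[x⁶] = 1·1 + 1·1 = 2.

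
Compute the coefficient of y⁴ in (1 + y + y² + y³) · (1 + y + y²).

2

(1 + y + y² + y³) has coefficients 1,1,1,1 for degrees 0…3.
(1 + y + y²) has coefficients 1,1,1,0,0 for degrees 0…4.
[y⁴] = 1·0 + 1·0 + 1·1 + 1·1 = 2.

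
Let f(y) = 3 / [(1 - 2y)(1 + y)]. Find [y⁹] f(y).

The denominator gives the recurrence a_n = a_(n−1) + 2a_(n−2) for n ≥ 2; the numerator fixes a_0 = 3, a_1 = 3.
Iterating: 3, 3, 9, 15, 33, 63, 129, 255, 513, 1023, so a_9 = 1023.

1023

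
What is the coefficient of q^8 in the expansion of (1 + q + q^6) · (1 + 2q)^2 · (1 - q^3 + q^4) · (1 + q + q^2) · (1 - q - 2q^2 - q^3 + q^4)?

(1 + q + q^6) has coefficients 1,1,0,0,0,0,1 for degrees 0…6.
(1 + 2q)^2 has coefficients 1,4,4,0,0,0,0,0,0 for degrees 0…8.
Multiplying by (1 - q^3 + q^4) gives running coefficients 1,4,4,-1,-3,0,4,0,0 for degrees 0…8.
Multiplying by (1 + q + q^2) gives running coefficients 1,5,9,7,0,-4,1,4,4 for degrees 0…8.
Finally multiplying by (1 - q - 2q^2 - q^3 + q^4), the product of all factors after the first has coefficients 1,4,2,-13,-29,-22,7,18,2 for degrees 0…8.
[q^8] = 1·2 + 1·18 + 1·2 = 22.

22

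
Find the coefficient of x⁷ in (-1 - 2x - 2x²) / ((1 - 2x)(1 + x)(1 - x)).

Partial fractions give a closed form: a_n = (-10/3)·2^n + (-1/6)·(-1)^n + (5/2)·1^n.
At n = 7: a_7 = -424.

-424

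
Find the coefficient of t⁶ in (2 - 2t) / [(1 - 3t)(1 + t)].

Partial fractions give a closed form: a_n = (1)·3^n + (1)·(-1)^n.
At n = 6: a_6 = 730.

730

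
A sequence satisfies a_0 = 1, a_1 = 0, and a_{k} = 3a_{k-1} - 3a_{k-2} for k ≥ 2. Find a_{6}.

The ordinary generating function has denominator 1 - 3t + 3t^2.
Iterating the recurrence: a_0,…,a_{6} = 1, 0, -3, -9, -18, -27, -27.

-27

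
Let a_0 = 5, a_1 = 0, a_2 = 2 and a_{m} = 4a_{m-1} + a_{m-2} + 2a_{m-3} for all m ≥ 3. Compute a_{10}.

488918

The ordinary generating function has denominator 1 - 4q - q^2 - 2q^3.
Iterating the recurrence: a_0,…,a_{10} = 5, 0, 2, 18, 74, 318, 1382, 5994, 25994, 112734, 488918.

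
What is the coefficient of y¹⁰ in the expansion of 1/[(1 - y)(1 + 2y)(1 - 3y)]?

53417

The denominator gives the recurrence a_n = 2a_(n−1) + 5a_(n−2) − 6a_(n−3) for n ≥ 3; the numerator fixes a_0 = 1, a_1 = 2, a_2 = 9.
Iterating: 1, 2, 9, 22, 77, 210, 673, 1934, 5973, 17578, 53417, so a_10 = 53417.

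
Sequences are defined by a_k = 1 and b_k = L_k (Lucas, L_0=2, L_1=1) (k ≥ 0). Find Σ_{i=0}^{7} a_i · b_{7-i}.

The convolution is the x^7 coefficient of A(x)B(x).
Σ = 1·29 + 1·18 + 1·11 + 1·7 + 1·4 + 1·3 + 1·1 + 1·2 = 75.

75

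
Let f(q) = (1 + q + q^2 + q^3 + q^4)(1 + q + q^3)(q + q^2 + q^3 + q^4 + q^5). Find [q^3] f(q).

5

(1 + q + q^2 + q^3 + q^4) has coefficients 1,1,1,1 for degrees 0…3.
(1 + q + q^3) has coefficients 1,1,0,1 for degrees 0…3.
Finally multiplying by (q + q^2 + q^3 + q^4 + q^5), the product of all factors after the first has coefficients 0,1,2,2 for degrees 0…3.
[q^3] = 1·2 + 1·2 + 1·1 + 1·0 = 5.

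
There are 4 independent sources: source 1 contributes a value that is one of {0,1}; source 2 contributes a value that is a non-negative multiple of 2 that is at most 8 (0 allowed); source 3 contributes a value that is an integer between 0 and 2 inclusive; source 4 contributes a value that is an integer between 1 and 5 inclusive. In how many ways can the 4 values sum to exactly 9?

15

The generating function for the choices is (1 + x)·(1 + x² + x⁴ + x⁶ + x⁸)·(1 + x + x²)·(x + x² + x³ + x⁴ + x⁵); the count is [x⁹].
(1 + x) has coefficients 1,1 for degrees 0…1.
(1 + x² + x⁴ + x⁶ + x⁸) has coefficients 1,0,1,0,1,0,1,0,1,0 for degrees 0…9.
Multiplying by (1 + x + x²) gives running coefficients 1,1,2,1,2,1,2,1,2,1 for degrees 0…9.
Finally multiplying by (x + x² + x³ + x⁴ + x⁵), the product of all factors after the first has coefficients 0,1,2,4,5,7,7,8,7,8 for degrees 0…9.
[x⁹] = 1·8 + 1·7 = 15.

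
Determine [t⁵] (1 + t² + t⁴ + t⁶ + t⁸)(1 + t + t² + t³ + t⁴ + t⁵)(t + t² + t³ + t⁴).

8

(1 + t² + t⁴ + t⁶ + t⁸) has coefficients 1,0,1,0,1,0 for degrees 0…5.
(1 + t + t² + t³ + t⁴ + t⁵) has coefficients 1,1,1,1,1,1 for degrees 0…5.
Finally multiplying by (t + t² + t³ + t⁴), the product of all factors after the first has coefficients 0,1,2,3,4,4 for degrees 0…5.
[t⁵] = 1·4 + 1·3 + 1·1 = 8.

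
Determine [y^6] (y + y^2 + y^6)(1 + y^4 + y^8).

2

(y + y^2 + y^6) has coefficients 0,1,1,0,0,0,1 for degrees 0…6.
(1 + y^4 + y^8) has coefficients 1,0,0,0,1,0,0 for degrees 0…6.
[y^6] = 1·0 + 1·1 + 1·1 = 2.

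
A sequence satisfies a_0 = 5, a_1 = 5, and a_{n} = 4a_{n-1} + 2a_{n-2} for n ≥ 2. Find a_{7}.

The ordinary generating function has denominator 1 - 4y - 2y^2.
Iterating the recurrence: a_0,…,a_{7} = 5, 5, 30, 130, 580, 2580, 11480, 51080.

51080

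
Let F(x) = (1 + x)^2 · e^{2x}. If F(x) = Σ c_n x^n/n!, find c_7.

The EGF product rule gives c_7 = Σ_{k_1+k_2=7} C(7; k_1,k_2) · ∏ g_i(k_i), where (1+x)^2 gives the falling factorial (2)_k; e^{2x} gives (2)^k.
g_1(k) for k = 0…7: 1, 2, 2, 0, 0, 0, 0, 0.
g_2(k) for k = 0…7: 1, 2, 4, 8, 16, 32, 64, 128.
c_7 = Σ_k C(7,k)·g_1(k)·g_2(7−k) = 1·1·128 + 7·2·64 + 21·2·32 = 128 + 896 + 1344 = 2368.

2368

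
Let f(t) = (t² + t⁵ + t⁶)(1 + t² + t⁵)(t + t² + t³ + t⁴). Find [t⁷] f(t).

3

(t² + t⁵ + t⁶) has coefficients 0,0,1,0,0,1,1 for degrees 0…6.
(1 + t² + t⁵) has coefficients 1,0,1,0,0,1,0,0 for degrees 0…7.
Finally multiplying by (t + t² + t³ + t⁴), the product of all factors after the first has coefficients 0,1,1,2,2,1,2,1 for degrees 0…7.
[t⁷] = 1·1 + 1·1 + 1·1 = 3.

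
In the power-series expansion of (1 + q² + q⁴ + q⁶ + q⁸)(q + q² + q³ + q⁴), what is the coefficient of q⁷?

2

(1 + q² + q⁴ + q⁶ + q⁸) has coefficients 1,0,1,0,1,0,1,0 for degrees 0…7.
(q + q² + q³ + q⁴) has coefficients 0,1,1,1,1,0,0,0 for degrees 0…7.
[q⁷] = 1·0 + 1·0 + 1·1 + 1·1 = 2.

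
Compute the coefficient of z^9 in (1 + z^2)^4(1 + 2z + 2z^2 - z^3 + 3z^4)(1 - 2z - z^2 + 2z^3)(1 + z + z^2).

(1 + z^2)^4 has coefficients 1,0,4,0,6,0,4,0,1 for degrees 0…8.
(1 + 2z + 2z^2 - z^3 + 3z^4) has coefficients 1,2,2,-1,3,0,0,0,0,0 for degrees 0…9.
Multiplying by (1 - 2z - z^2 + 2z^3) gives running coefficients 1,0,-3,-5,7,-1,-5,6,0,0 for degrees 0…9.
Finally multiplying by (1 + z + z^2), the product of all factors after the first has coefficients 1,1,-2,-8,-1,1,1,0,1,6 for degrees 0…9.
[z^9] = 1·6 + 4·0 + 6·1 + 4·(-8) + 1·1 = -19.

-19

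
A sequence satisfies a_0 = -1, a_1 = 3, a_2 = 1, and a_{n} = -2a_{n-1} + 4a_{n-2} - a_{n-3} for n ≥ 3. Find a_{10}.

-31965

The ordinary generating function has denominator 1 + 2z - 4z^2 + z^3.
Iterating the recurrence: a_0,…,a_{10} = -1, 3, 1, 11, -21, 85, -265, 891, -2927, 9683, -31965.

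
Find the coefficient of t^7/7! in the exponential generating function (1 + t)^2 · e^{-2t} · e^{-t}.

-2187

The EGF product rule gives c_7 = Σ_{k_1+k_2+k_3=7} C(7; k_1,k_2,k_3) · ∏ g_i(k_i), where (1+t)^2 gives the falling factorial (2)_k; e^{-2t} gives (-2)^k; e^{-t} gives (-1)^k.
g_1(k) for k = 0…7: 1, 2, 2, 0, 0, 0, 0, 0.
g_2(k) for k = 0…7: 1, -2, 4, -8, 16, -32, 64, -128.
g_3(k) for k = 0…7: 1, -1, 1, -1, 1, -1, 1, -1.
First combine the last two factors: h(k) = Σ_j C(k,j)·g_2(j)·g_3(k−j) for k = 0…7: 1, -3, 9, -27, 81, -243, 729, -2187.
c_7 = Σ_k C(7,k)·g_1(k)·h(7−k) = 1·1·(-2187) + 7·2·729 + 21·2·(-243) = −2187 + 10206 − 10206 = -2187.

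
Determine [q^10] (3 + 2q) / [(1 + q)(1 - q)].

3

Partial fractions give a closed form: a_n = (1/2)·(-1)^n + (5/2)·1^n.
At n = 10: a_10 = 3.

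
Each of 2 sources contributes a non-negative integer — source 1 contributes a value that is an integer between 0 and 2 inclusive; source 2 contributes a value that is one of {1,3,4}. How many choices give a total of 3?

The generating function for the choices is (1 + z + z²)·(z + z³ + z⁴); the count is [z³].
(1 + z + z²) has coefficients 1,1,1 for degrees 0…2.
(z + z³ + z⁴) has coefficients 0,1,0,1 for degrees 0…3.
[z³] = 1·1 + 1·0 + 1·1 = 2.

2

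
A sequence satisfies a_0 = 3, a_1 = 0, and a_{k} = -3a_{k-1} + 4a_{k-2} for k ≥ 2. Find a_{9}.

-157284

The ordinary generating function has denominator 1 + 3x - 4x^2.
Iterating the recurrence: a_0,…,a_{9} = 3, 0, 12, -36, 156, -612, 2460, -9828, 39324, -157284.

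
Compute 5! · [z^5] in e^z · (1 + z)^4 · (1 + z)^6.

63591

The EGF product rule gives c_5 = Σ_{k_1+k_2+k_3=5} C(5; k_1,k_2,k_3) · ∏ g_i(k_i), where e^z gives (1)^k; (1+z)^4 gives the falling factorial (4)_k; (1+z)^6 gives the falling factorial (6)_k.
g_1(k) for k = 0…5: 1, 1, 1, 1, 1, 1.
g_2(k) for k = 0…5: 1, 4, 12, 24, 24, 0.
g_3(k) for k = 0…5: 1, 6, 30, 120, 360, 720.
First combine the last two factors: h(k) = Σ_j C(k,j)·g_2(j)·g_3(k−j) for k = 0…5: 1, 10, 90, 720, 5040, 30240.
c_5 = Σ_k C(5,k)·g_1(k)·h(5−k) = 1·1·30240 + 5·1·5040 + 10·1·720 + 10·1·90 + 5·1·10 + 1·1·1 = 30240 + 25200 + 7200 + 900 + 50 + 1 = 63591.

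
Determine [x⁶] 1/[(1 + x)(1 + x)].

The denominator gives the recurrence a_n = −2a_(n−1) − a_(n−2) for n ≥ 2; the numerator fixes a_0 = 1, a_1 = -2.
Iterating: 1, -2, 3, -4, 5, -6, 7, so a_6 = 7.

7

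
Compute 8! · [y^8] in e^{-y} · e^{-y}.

The EGF product rule gives c_8 = Σ_{k_1+k_2=8} C(8; k_1,k_2) · ∏ g_i(k_i), where e^{-y} gives (-1)^k; e^{-y} gives (-1)^k.
g_1(k) for k = 0…8: 1, -1, 1, -1, 1, -1, 1, -1, 1.
g_2(k) for k = 0…8: 1, -1, 1, -1, 1, -1, 1, -1, 1.
c_8 = Σ_k C(8,k)·g_1(k)·g_2(8−k) = 1·1·1 + 8·(-1)·(-1) + 28·1·1 + 56·(-1)·(-1) + 70·1·1 + 56·(-1)·(-1) + 28·1·1 + 8·(-1)·(-1) + 1·1·1 = 1 + 8 + 28 + 56 + 70 + 56 + 28 + 8 + 1 = 256.

256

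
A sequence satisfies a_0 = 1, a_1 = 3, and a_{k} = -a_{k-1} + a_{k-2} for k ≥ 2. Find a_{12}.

The ordinary generating function has denominator 1 + q - q^2.
Iterating the recurrence: a_0,…,a_{12} = 1, 3, -2, 5, -7, 12, -19, 31, -50, 81, -131, 212, -343.

-343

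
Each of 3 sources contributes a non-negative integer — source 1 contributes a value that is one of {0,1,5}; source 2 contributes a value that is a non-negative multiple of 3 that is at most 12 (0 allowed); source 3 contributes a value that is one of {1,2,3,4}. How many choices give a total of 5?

The generating function for the choices is (1 + x + x^5)·(1 + x^3 + x^6 + x^9 + x^12)·(x + x^2 + x^3 + x^4); the count is [x^5].
(1 + x + x^5) has coefficients 1,1,0,0,0,1 for degrees 0…5.
(1 + x^3 + x^6 + x^9 + x^12) has coefficients 1,0,0,1,0,0 for degrees 0…5.
Finally multiplying by (x + x^2 + x^3 + x^4), the product of all factors after the first has coefficients 0,1,1,1,2,1 for degrees 0…5.
[x^5] = 1·1 + 1·2 + 1·0 = 3.

3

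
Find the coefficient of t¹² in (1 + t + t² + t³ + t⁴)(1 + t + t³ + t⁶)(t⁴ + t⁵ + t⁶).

(1 + t + t² + t³ + t⁴) has coefficients 1,1,1,1,1 for degrees 0…4.
(1 + t + t³ + t⁶) has coefficients 1,1,0,1,0,0,1,0,0,0,0,0,0 for degrees 0…12.
Finally multiplying by (t⁴ + t⁵ + t⁶), the product of all factors after the first has coefficients 0,0,0,0,1,2,2,2,1,1,1,1,1 for degrees 0…12.
[t¹²] = 1·1 + 1·1 + 1·1 + 1·1 + 1·1 = 5.

5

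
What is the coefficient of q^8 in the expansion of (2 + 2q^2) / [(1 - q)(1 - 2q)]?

The denominator gives the recurrence a_n = 3a_(n−1) − 2a_(n−2) for n ≥ 3; the numerator fixes a_0 = 2, a_1 = 6, a_2 = 16.
Iterating: 2, 6, 16, 36, 76, 156, 316, 636, 1276, so a_8 = 1276.

1276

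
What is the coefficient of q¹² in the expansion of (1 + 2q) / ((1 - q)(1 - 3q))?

The denominator gives the recurrence a_n = 4a_(n−1) − 3a_(n−2) for n ≥ 2; the numerator fixes a_0 = 1, a_1 = 6.
Iterating: 1, 6, 21, 66, 201, 606, 1821, 5466, 16401, 49206, 147621, 442866, 1328601, so a_12 = 1328601.

1328601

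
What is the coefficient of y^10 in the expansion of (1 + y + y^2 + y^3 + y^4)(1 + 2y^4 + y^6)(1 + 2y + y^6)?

6

(1 + y + y^2 + y^3 + y^4) has coefficients 1,1,1,1,1 for degrees 0…4.
(1 + 2y^4 + y^6) has coefficients 1,0,0,0,2,0,1,0,0,0,0 for degrees 0…10.
Finally multiplying by (1 + 2y + y^6), the product of all factors after the first has coefficients 1,2,0,0,2,4,2,2,0,0,2 for degrees 0…10.
[y^10] = 1·2 + 1·0 + 1·0 + 1·2 + 1·2 = 6.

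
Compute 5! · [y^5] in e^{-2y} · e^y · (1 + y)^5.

The EGF product rule gives c_5 = Σ_{k_1+k_2+k_3=5} C(5; k_1,k_2,k_3) · ∏ g_i(k_i), where e^{-2y} gives (-2)^k; e^y gives (1)^k; (1+y)^5 gives the falling factorial (5)_k.
g_1(k) for k = 0…5: 1, -2, 4, -8, 16, -32.
g_2(k) for k = 0…5: 1, 1, 1, 1, 1, 1.
g_3(k) for k = 0…5: 1, 5, 20, 60, 120, 120.
First combine the last two factors: h(k) = Σ_j C(k,j)·g_2(j)·g_3(k−j) for k = 0…5: 1, 6, 31, 136, 501, 1546.
c_5 = Σ_k C(5,k)·g_1(k)·h(5−k) = 1·1·1546 + 5·(-2)·501 + 10·4·136 + 10·(-8)·31 + 5·16·6 + 1·(-32)·1 = 1546 − 5010 + 5440 − 2480 + 480 − 32 = -56.

-56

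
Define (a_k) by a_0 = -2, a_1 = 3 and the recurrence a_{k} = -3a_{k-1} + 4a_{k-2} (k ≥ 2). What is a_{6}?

The ordinary generating function has denominator 1 + 3y - 4y^2.
Iterating the recurrence: a_0,…,a_{6} = -2, 3, -17, 63, -257, 1023, -4097.

-4097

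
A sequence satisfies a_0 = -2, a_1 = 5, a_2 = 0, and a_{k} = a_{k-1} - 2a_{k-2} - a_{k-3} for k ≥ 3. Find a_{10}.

-136

The ordinary generating function has denominator 1 - t + 2t^2 + t^3.
Iterating the recurrence: a_0,…,a_{10} = -2, 5, 0, -8, -13, 3, 37, 44, -33, -158, -136.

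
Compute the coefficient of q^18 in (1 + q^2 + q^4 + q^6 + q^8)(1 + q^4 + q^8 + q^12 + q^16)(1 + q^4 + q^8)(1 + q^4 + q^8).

(1 + q^2 + q^4 + q^6 + q^8) has coefficients 1,0,1,0,1,0,1,0,1 for degrees 0…8.
(1 + q^4 + q^8 + q^12 + q^16) has coefficients 1,0,0,0,1,0,0,0,1,0,0,0,1,0,0,0,1,0,0 for degrees 0…18.
Multiplying by (1 + q^4 + q^8) gives running coefficients 1,0,0,0,2,0,0,0,3,0,0,0,3,0,0,0,3,0,0 for degrees 0…18.
Finally multiplying by (1 + q^4 + q^8), the product of all factors after the first has coefficients 1,0,0,0,3,0,0,0,6,0,0,0,8,0,0,0,9,0,0 for degrees 0…18.
[q^18] = 1·0 + 1·9 + 1·0 + 1·8 + 1·0 = 17.

17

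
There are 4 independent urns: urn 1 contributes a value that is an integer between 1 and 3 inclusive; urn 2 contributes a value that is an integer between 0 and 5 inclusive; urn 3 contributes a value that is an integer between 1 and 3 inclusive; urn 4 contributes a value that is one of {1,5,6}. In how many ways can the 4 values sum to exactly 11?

The generating function for the choices is (z + z^2 + z^3)·(1 + z + z^2 + z^3 + z^4 + z^5)·(z + z^2 + z^3)·(z + z^5 + z^6); the count is [z^11].
(z + z^2 + z^3) has coefficients 0,1,1,1 for degrees 0…3.
(1 + z + z^2 + z^3 + z^4 + z^5) has coefficients 1,1,1,1,1,1,0,0,0,0,0,0 for degrees 0…11.
Multiplying by (z + z^2 + z^3) gives running coefficients 0,1,2,3,3,3,3,2,1,0,0,0 for degrees 0…11.
Finally multiplying by (z + z^5 + z^6), the product of all factors after the first has coefficients 0,0,1,2,3,3,4,6,7,7,6,6 for degrees 0…11.
[z^11] = 1·6 + 1·7 + 1·7 = 20.

20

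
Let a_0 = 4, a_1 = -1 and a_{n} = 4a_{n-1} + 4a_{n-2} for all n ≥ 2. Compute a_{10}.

2817024

The ordinary generating function has denominator 1 - 4y - 4y^2.
Iterating the recurrence: a_0,…,a_{10} = 4, -1, 12, 44, 224, 1072, 5184, 25024, 120832, 583424, 2817024.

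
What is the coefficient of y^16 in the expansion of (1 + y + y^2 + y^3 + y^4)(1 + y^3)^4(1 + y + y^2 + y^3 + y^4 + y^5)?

17

(1 + y + y^2 + y^3 + y^4) has coefficients 1,1,1,1,1 for degrees 0…4.
(1 + y^3)^4 has coefficients 1,0,0,4,0,0,6,0,0,4,0,0,1,0,0,0,0 for degrees 0…16.
Finally multiplying by (1 + y + y^2 + y^3 + y^4 + y^5), the product of all factors after the first has coefficients 1,1,1,5,5,5,10,10,10,10,10,10,5,5,5,1,1 for degrees 0…16.
[y^16] = 1·1 + 1·1 + 1·5 + 1·5 + 1·5 = 17.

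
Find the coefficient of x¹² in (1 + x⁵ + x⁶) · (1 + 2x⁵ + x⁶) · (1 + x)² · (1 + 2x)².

(1 + x⁵ + x⁶) has coefficients 1,0,0,0,0,1,1 for degrees 0…6.
(1 + 2x⁵ + x⁶) has coefficients 1,0,0,0,0,2,1,0,0,0,0,0,0 for degrees 0…12.
Multiplying by (1 + x)² gives running coefficients 1,2,1,0,0,2,5,4,1,0,0,0,0 for degrees 0…12.
Finally multiplying by (1 + 2x)², the product of all factors after the first has coefficients 1,6,13,12,4,2,13,32,37,20,4,0,0 for degrees 0…12.
[x¹²] = 1·0 + 1·32 + 1·13 = 45.

45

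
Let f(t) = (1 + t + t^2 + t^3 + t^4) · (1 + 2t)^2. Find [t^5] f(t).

(1 + t + t^2 + t^3 + t^4) has coefficients 1,1,1,1,1 for degrees 0…4.
(1 + 2t)^2 has coefficients 1,4,4,0,0,0 for degrees 0…5.
[t^5] = 1·0 + 1·0 + 1·0 + 1·4 + 1·4 = 8.

8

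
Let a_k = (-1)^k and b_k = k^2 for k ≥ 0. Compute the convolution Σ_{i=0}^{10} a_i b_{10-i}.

This is [x^10] in the product of the two ordinary generating functions.
Σ = 1·100 − 1·81 + 1·64 − 1·49 + 1·36 − 1·25 + 1·16 − 1·9 + 1·4 − 1·1 + 1·0 = 55.

55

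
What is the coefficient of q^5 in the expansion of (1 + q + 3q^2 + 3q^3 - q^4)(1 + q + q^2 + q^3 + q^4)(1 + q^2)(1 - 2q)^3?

(1 + q + 3q^2 + 3q^3 - q^4) has coefficients 1,1,3,3,-1 for degrees 0…4.
(1 + q + q^2 + q^3 + q^4) has coefficients 1,1,1,1,1,0 for degrees 0…5.
Multiplying by (1 + q^2) gives running coefficients 1,1,2,2,2,1 for degrees 0…5.
Finally multiplying by (1 - 2q)^3, the product of all factors after the first has coefficients 1,-5,8,-6,6,-3 for degrees 0…5.
[q^5] = 1·(-3) + 1·6 + 3·(-6) + 3·8 − 1·(-5) = 14.

14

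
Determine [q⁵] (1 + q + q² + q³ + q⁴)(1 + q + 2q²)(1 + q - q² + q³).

7

(1 + q + q² + q³ + q⁴) has coefficients 1,1,1,1,1 for degrees 0…4.
(1 + q + 2q²) has coefficients 1,1,2,0,0,0 for degrees 0…5.
Finally multiplying by (1 + q - q² + q³), the product of all factors after the first has coefficients 1,2,2,2,-1,2 for degrees 0…5.
[q⁵] = 1·2 + 1·(-1) + 1·2 + 1·2 + 1·2 = 7.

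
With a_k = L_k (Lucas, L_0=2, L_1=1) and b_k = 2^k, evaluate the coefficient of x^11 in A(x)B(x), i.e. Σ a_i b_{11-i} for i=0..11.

11445

The convolution is the x^11 coefficient of A(x)B(x).
Σ = 2·2048 + 1·1024 + 3·512 + 4·256 + 7·128 + 11·64 + 18·32 + 29·16 + 47·8 + 76·4 + 123·2 + 199·1 = 11445.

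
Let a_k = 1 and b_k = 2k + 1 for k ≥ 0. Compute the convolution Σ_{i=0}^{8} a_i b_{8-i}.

This is [x^8] in the product of the two ordinary generating functions.
Σ = 1·17 + 1·15 + 1·13 + 1·11 + 1·9 + 1·7 + 1·5 + 1·3 + 1·1 = 81.

81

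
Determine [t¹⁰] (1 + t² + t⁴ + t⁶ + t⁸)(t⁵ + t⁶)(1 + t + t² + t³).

4

(1 + t² + t⁴ + t⁶ + t⁸) has coefficients 1,0,1,0,1,0,1,0,1 for degrees 0…8.
(t⁵ + t⁶) has coefficients 0,0,0,0,0,1,1,0,0,0,0 for degrees 0…10.
Finally multiplying by (1 + t + t² + t³), the product of all factors after the first has coefficients 0,0,0,0,0,1,2,2,2,1,0 for degrees 0…10.
[t¹⁰] = 1·0 + 1·2 + 1·2 + 1·0 + 1·0 = 4.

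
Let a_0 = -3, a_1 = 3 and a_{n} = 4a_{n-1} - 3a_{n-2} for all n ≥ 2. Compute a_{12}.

1594317

The ordinary generating function has denominator 1 - 4y + 3y^2.
Iterating the recurrence: a_0,…,a_{12} = -3, 3, 21, 75, 237, 723, 2181, 6555, 19677, 59043, 177141, 531435, 1594317.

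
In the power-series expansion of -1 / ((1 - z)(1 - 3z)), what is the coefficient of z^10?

-88573

Partial fractions give a closed form: a_n = (1/2)·1^n + (-3/2)·3^n.
At n = 10: a_10 = -88573.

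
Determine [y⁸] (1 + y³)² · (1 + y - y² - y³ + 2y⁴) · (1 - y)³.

-17

(1 + y³)² has coefficients 1,0,0,2,0,0,1 for degrees 0…6.
(1 + y - y² - y³ + 2y⁴) has coefficients 1,1,-1,-1,2,0,0,0,0 for degrees 0…8.
Finally multiplying by (1 - y)³, the product of all factors after the first has coefficients 1,-2,-1,4,1,-8,7,-2,0 for degrees 0…8.
[y⁸] = 1·0 + 2·(-8) + 1·(-1) = -17.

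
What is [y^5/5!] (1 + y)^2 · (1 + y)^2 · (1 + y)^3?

2520

The EGF product rule gives c_5 = Σ_{k_1+k_2+k_3=5} C(5; k_1,k_2,k_3) · ∏ g_i(k_i), where (1+y)^2 gives the falling factorial (2)_k; (1+y)^2 gives the falling factorial (2)_k; (1+y)^3 gives the falling factorial (3)_k.
g_1(k) for k = 0…5: 1, 2, 2, 0, 0, 0.
g_2(k) for k = 0…5: 1, 2, 2, 0, 0, 0.
g_3(k) for k = 0…5: 1, 3, 6, 6, 0, 0.
First combine the last two factors: h(k) = Σ_j C(k,j)·g_2(j)·g_3(k−j) for k = 0…5: 1, 5, 20, 60, 120, 120.
c_5 = Σ_k C(5,k)·g_1(k)·h(5−k) = 1·1·120 + 5·2·120 + 10·2·60 = 120 + 1200 + 1200 = 2520.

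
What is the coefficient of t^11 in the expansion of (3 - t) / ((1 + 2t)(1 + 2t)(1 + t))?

The denominator gives the recurrence a_n = −5a_(n−1) − 8a_(n−2) − 4a_(n−3) for n ≥ 3; the numerator fixes a_0 = 3, a_1 = -16, a_2 = 56.
Iterating: 3, -16, 56, -164, 436, -1092, 2628, -6148, 14084, -31748, 70660, -155652, so a_11 = -155652.

-155652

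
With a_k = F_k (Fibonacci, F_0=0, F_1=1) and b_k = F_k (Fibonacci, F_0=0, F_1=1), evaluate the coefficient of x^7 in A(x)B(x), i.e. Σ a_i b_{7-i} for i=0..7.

38

The convolution is the x^7 coefficient of A(x)B(x).
Σ = 0·13 + 1·8 + 1·5 + 2·3 + 3·2 + 5·1 + 8·1 + 13·0 = 38.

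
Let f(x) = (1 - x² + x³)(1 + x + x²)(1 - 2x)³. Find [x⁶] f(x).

-6

(1 - x² + x³) has coefficients 1,0,-1,1 for degrees 0…3.
(1 + x + x²) has coefficients 1,1,1,0,0,0,0 for degrees 0…6.
Finally multiplying by (1 - 2x)³, the product of all factors after the first has coefficients 1,-5,7,-2,4,-8,0 for degrees 0…6.
[x⁶] = 1·0 − 1·4 + 1·(-2) = -6.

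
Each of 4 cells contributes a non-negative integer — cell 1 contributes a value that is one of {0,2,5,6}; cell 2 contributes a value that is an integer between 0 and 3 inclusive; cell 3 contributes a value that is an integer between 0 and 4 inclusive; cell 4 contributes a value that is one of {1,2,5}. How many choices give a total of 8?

The generating function for the choices is (1 + x^2 + x^5 + x^6)·(1 + x + x^2 + x^3)·(1 + x + x^2 + x^3 + x^4)·(x + x^2 + x^5); the count is [x^8].
(1 + x^2 + x^5 + x^6) has coefficients 1,0,1,0,0,1,1 for degrees 0…6.
(1 + x + x^2 + x^3) has coefficients 1,1,1,1,0,0,0,0,0 for degrees 0…8.
Multiplying by (1 + x + x^2 + x^3 + x^4) gives running coefficients 1,2,3,4,4,3,2,1,0 for degrees 0…8.
Finally multiplying by (x + x^2 + x^5), the product of all factors after the first has coefficients 0,1,3,5,7,9,9,8,7 for degrees 0…8.
[x^8] = 1·7 + 1·9 + 1·5 + 1·3 = 24.

24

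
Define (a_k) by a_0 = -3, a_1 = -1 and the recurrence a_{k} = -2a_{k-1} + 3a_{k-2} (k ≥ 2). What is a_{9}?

9839

The ordinary generating function has denominator 1 + 2q - 3q^2.
Iterating the recurrence: a_0,…,a_{9} = -3, -1, -7, 11, -43, 119, -367, 1091, -3283, 9839.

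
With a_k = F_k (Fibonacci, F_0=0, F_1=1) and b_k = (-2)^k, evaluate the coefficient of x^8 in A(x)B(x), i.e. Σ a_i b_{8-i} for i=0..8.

This is [x^8] in the product of the two ordinary generating functions.
Σ = 0·256 + 1·(-128) + 1·64 + 2·(-32) + 3·16 + 5·(-8) + 8·4 + 13·(-2) + 21·1 = -93.

-93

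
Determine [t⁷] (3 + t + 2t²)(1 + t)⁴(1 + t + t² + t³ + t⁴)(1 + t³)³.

359

(3 + t + 2t²) has coefficients 3,1,2 for degrees 0…2.
(1 + t)⁴ has coefficients 1,4,6,4,1,0,0,0 for degrees 0…7.
Multiplying by (1 + t + t² + t³ + t⁴) gives running coefficients 1,5,11,15,16,15,11,5 for degrees 0…7.
Finally multiplying by (1 + t³)³, the product of all factors after the first has coefficients 1,5,11,18,31,48,59,68 for degrees 0…7.
[t⁷] = 3·68 + 1·59 + 2·48 = 359.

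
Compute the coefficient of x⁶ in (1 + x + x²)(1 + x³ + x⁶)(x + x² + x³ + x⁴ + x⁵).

(1 + x + x²) has coefficients 1,1,1 for degrees 0…2.
(1 + x³ + x⁶) has coefficients 1,0,0,1,0,0,1 for degrees 0…6.
Finally multiplying by (x + x² + x³ + x⁴ + x⁵), the product of all factors after the first has coefficients 0,1,1,1,2,2,1 for degrees 0…6.
[x⁶] = 1·1 + 1·2 + 1·2 = 5.

5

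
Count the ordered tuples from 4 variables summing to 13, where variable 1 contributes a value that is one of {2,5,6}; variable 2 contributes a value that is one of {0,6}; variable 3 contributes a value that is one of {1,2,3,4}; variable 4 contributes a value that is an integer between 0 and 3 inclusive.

7

The generating function for the choices is (q^2 + q^5 + q^6)·(1 + q^6)·(q + q^2 + q^3 + q^4)·(1 + q + q^2 + q^3); the count is [q^13].
(q^2 + q^5 + q^6) has coefficients 0,0,1,0,0,1,1 for degrees 0…6.
(1 + q^6) has coefficients 1,0,0,0,0,0,1,0,0,0,0,0,0,0 for degrees 0…13.
Multiplying by (q + q^2 + q^3 + q^4) gives running coefficients 0,1,1,1,1,0,0,1,1,1,1,0,0,0 for degrees 0…13.
Finally multiplying by (1 + q + q^2 + q^3), the product of all factors after the first has coefficients 0,1,2,3,4,3,2,2,2,3,4,3,2,1 for degrees 0…13.
[q^13] = 1·3 + 1·2 + 1·2 = 7.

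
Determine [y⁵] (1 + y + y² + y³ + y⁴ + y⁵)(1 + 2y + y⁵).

4

(1 + y + y² + y³ + y⁴ + y⁵) has coefficients 1,1,1,1,1,1 for degrees 0…5.
(1 + 2y + y⁵) has coefficients 1,2,0,0,0,1 for degrees 0…5.
[y⁵] = 1·1 + 1·0 + 1·0 + 1·0 + 1·2 + 1·1 = 4.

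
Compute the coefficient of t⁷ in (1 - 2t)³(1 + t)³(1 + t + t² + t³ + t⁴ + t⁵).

-6

(1 - 2t)³ has coefficients 1,-6,12,-8 for degrees 0…3.
(1 + t)³ has coefficients 1,3,3,1,0,0,0,0 for degrees 0…7.
Finally multiplying by (1 + t + t² + t³ + t⁴ + t⁵), the product of all factors after the first has coefficients 1,4,7,8,8,8,7,4 for degrees 0…7.
[t⁷] = 1·4 − 6·7 + 12·8 − 8·8 = -6.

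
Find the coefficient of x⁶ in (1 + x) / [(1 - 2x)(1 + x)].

Partial fractions give a closed form: a_n = (1)·2^n.
At n = 6: a_6 = 64.

64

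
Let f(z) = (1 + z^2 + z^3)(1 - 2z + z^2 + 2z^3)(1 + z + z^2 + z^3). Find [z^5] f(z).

5

(1 + z^2 + z^3) has coefficients 1,0,1,1 for degrees 0…3.
(1 - 2z + z^2 + 2z^3) has coefficients 1,-2,1,2,0,0 for degrees 0…5.
Finally multiplying by (1 + z + z^2 + z^3), the product of all factors after the first has coefficients 1,-1,0,2,1,3 for degrees 0…5.
[z^5] = 1·3 + 1·2 + 1·0 = 5.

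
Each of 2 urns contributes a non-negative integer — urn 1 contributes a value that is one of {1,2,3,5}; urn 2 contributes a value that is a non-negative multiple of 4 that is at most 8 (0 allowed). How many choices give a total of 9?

The generating function for the choices is (t + t² + t³ + t⁵)·(1 + t⁴ + t⁸); the count is [t⁹].
(t + t² + t³ + t⁵) has coefficients 0,1,1,1,0,1 for degrees 0…5.
(1 + t⁴ + t⁸) has coefficients 1,0,0,0,1,0,0,0,1,0 for degrees 0…9.
[t⁹] = 1·1 + 1·0 + 1·0 + 1·1 = 2.

2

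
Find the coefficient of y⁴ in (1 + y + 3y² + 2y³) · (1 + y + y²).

5

(1 + y + 3y² + 2y³) has coefficients 1,1,3,2 for degrees 0…3.
(1 + y + y²) has coefficients 1,1,1,0,0 for degrees 0…4.
[y⁴] = 1·0 + 1·0 + 3·1 + 2·1 = 5.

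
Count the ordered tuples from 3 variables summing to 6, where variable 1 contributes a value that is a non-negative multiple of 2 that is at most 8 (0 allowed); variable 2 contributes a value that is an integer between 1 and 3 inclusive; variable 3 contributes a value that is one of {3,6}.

The generating function for the choices is (1 + z² + z⁴ + z⁶ + z⁸)·(z + z² + z³)·(z³ + z⁶); the count is [z⁶].
(1 + z² + z⁴ + z⁶ + z⁸) has coefficients 1,0,1,0,1,0,1 for degrees 0…6.
(z + z² + z³) has coefficients 0,1,1,1,0,0,0 for degrees 0…6.
Finally multiplying by (z³ + z⁶), the product of all factors after the first has coefficients 0,0,0,0,1,1,1 for degrees 0…6.
[z⁶] = 1·1 + 1·1 + 1·0 + 1·0 = 2.

2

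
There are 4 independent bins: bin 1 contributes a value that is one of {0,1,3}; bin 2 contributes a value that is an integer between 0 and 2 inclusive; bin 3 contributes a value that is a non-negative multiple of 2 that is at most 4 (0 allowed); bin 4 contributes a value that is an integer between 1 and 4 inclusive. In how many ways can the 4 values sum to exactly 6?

16

The generating function for the choices is (1 + t + t^3)·(1 + t + t^2)·(1 + t^2 + t^4)·(t + t^2 + t^3 + t^4); the count is [t^6].
(1 + t + t^3) has coefficients 1,1,0,1 for degrees 0…3.
(1 + t + t^2) has coefficients 1,1,1,0,0,0,0 for degrees 0…6.
Multiplying by (1 + t^2 + t^4) gives running coefficients 1,1,2,1,2,1,1 for degrees 0…6.
Finally multiplying by (t + t^2 + t^3 + t^4), the product of all factors after the first has coefficients 0,1,2,4,5,6,6 for degrees 0…6.
[t^6] = 1·6 + 1·6 + 1·4 = 16.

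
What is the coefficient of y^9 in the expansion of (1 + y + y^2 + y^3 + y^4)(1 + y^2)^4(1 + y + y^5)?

27

(1 + y + y^2 + y^3 + y^4) has coefficients 1,1,1,1,1 for degrees 0…4.
(1 + y^2)^4 has coefficients 1,0,4,0,6,0,4,0,1,0 for degrees 0…9.
Finally multiplying by (1 + y + y^5), the product of all factors after the first has coefficients 1,1,4,4,6,7,4,8,1,7 for degrees 0…9.
[y^9] = 1·7 + 1·1 + 1·8 + 1·4 + 1·7 = 27.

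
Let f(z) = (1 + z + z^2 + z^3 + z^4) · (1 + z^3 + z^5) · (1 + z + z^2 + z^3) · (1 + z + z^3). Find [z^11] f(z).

13

(1 + z + z^2 + z^3 + z^4) has coefficients 1,1,1,1,1 for degrees 0…4.
(1 + z^3 + z^5) has coefficients 1,0,0,1,0,1,0,0,0,0,0,0 for degrees 0…11.
Multiplying by (1 + z + z^2 + z^3) gives running coefficients 1,1,1,2,1,2,2,1,1,0,0,0 for degrees 0…11.
Finally multiplying by (1 + z + z^3), the product of all factors after the first has coefficients 1,2,2,4,4,4,6,4,4,3,1,1 for degrees 0…11.
[z^11] = 1·1 + 1·1 + 1·3 + 1·4 + 1·4 = 13.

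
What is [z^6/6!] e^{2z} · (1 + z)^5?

The EGF product rule gives c_6 = Σ_{k_1+k_2=6} C(6; k_1,k_2) · ∏ g_i(k_i), where e^{2z} gives (2)^k; (1+z)^5 gives the falling factorial (5)_k.
g_1(k) for k = 0…6: 1, 2, 4, 8, 16, 32, 64.
g_2(k) for k = 0…6: 1, 5, 20, 60, 120, 120, 0.
c_6 = Σ_k C(6,k)·g_1(k)·g_2(6−k) = 6·2·120 + 15·4·120 + 20·8·60 + 15·16·20 + 6·32·5 + 1·64·1 = 1440 + 7200 + 9600 + 4800 + 960 + 64 = 24064.

24064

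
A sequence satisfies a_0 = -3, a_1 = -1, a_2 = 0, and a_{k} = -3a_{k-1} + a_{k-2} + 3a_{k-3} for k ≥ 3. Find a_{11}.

-66430

The ordinary generating function has denominator 1 + 3y - y^2 - 3y^3.
Iterating the recurrence: a_0,…,a_{11} = -3, -1, 0, -10, 27, -91, 270, -820, 2457, -7381, 22140, -66430.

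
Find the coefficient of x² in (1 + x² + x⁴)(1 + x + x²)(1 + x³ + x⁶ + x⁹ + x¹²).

(1 + x² + x⁴) has coefficients 1,0,1 for degrees 0…2.
(1 + x + x²) has coefficients 1,1,1 for degrees 0…2.
Finally multiplying by (1 + x³ + x⁶ + x⁹ + x¹²), the product of all factors after the first has coefficients 1,1,1 for degrees 0…2.
[x²] = 1·1 + 1·1 = 2.

2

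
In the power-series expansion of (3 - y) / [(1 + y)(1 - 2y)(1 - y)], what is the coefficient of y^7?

The denominator gives the recurrence a_n = 2a_(n−1) + a_(n−2) − 2a_(n−3) for n ≥ 3; the numerator fixes a_0 = 3, a_1 = 5, a_2 = 13.
Iterating: 3, 5, 13, 25, 53, 105, 213, 425, so a_7 = 425.

425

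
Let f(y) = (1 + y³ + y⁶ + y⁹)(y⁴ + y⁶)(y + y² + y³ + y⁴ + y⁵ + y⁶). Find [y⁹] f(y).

3

(1 + y³ + y⁶ + y⁹) has coefficients 1,0,0,1,0,0,1,0,0,1 for degrees 0…9.
(y⁴ + y⁶) has coefficients 0,0,0,0,1,0,1,0,0,0 for degrees 0…9.
Finally multiplying by (y + y² + y³ + y⁴ + y⁵ + y⁶), the product of all factors after the first has coefficients 0,0,0,0,0,1,1,2,2,2 for degrees 0…9.
[y⁹] = 1·2 + 1·1 + 1·0 + 1·0 = 3.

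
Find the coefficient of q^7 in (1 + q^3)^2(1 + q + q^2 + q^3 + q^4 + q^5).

(1 + q^3)^2 has coefficients 1,0,0,2,0,0,1 for degrees 0…6.
(1 + q + q^2 + q^3 + q^4 + q^5) has coefficients 1,1,1,1,1,1,0,0 for degrees 0…7.
[q^7] = 1·0 + 2·1 + 1·1 = 3.

3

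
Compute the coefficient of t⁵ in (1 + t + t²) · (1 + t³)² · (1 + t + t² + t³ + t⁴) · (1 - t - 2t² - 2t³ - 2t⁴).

-19

(1 + t + t²) has coefficients 1,1,1 for degrees 0…2.
(1 + t³)² has coefficients 1,0,0,2,0,0 for degrees 0…5.
Multiplying by (1 + t + t² + t³ + t⁴) gives running coefficients 1,1,1,3,3,2 for degrees 0…5.
Finally multiplying by (1 - t - 2t² - 2t³ - 2t⁴), the product of all factors after the first has coefficients 1,0,-2,-2,-6,-11 for degrees 0…5.
[t⁵] = 1·(-11) + 1·(-6) + 1·(-2) = -19.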